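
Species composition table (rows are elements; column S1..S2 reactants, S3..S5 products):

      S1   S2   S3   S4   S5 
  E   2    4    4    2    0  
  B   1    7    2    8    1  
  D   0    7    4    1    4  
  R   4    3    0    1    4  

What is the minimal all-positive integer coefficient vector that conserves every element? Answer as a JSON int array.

Coefficients: [1, 5, 4, 3, 4]

E: 1·2+5·4 = 22 | 4·4+3·2+4·0 = 22
B: 1·1+5·7 = 36 | 4·2+3·8+4·1 = 36
D: 1·0+5·7 = 35 | 4·4+3·1+4·4 = 35
R: 1·4+5·3 = 19 | 4·0+3·1+4·4 = 19
gcd(1,5,4,3,4) = 1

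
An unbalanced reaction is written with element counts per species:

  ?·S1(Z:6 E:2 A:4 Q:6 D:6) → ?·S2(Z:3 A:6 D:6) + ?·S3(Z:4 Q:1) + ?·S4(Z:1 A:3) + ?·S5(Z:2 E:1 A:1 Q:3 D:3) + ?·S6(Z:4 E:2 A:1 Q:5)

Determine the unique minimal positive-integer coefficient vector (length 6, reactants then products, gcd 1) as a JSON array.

Z: 4·6 = 24 | 1·3+1·4+1·1+6·2+1·4 = 24
E: 4·2 = 8 | 1·0+1·0+1·0+6·1+1·2 = 8
A: 4·4 = 16 | 1·6+1·0+1·3+6·1+1·1 = 16
Q: 4·6 = 24 | 1·0+1·1+1·0+6·3+1·5 = 24
D: 4·6 = 24 | 1·6+1·0+1·0+6·3+1·0 = 24
gcd(4,1,1,1,6,1) = 1

Coefficients: [4, 1, 1, 1, 6, 1]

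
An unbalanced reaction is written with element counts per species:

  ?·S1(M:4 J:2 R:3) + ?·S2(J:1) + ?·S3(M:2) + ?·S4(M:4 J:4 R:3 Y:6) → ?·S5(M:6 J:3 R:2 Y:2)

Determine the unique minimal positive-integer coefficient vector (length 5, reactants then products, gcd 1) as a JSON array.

M: 1·4+3·0+5·2+1·4 = 18 | 3·6 = 18
J: 1·2+3·1+5·0+1·4 = 9 | 3·3 = 9
R: 1·3+3·0+5·0+1·3 = 6 | 3·2 = 6
Y: 1·0+3·0+5·0+1·6 = 6 | 3·2 = 6
gcd(1,3,5,1,3) = 1

Coefficients: [1, 3, 5, 1, 3]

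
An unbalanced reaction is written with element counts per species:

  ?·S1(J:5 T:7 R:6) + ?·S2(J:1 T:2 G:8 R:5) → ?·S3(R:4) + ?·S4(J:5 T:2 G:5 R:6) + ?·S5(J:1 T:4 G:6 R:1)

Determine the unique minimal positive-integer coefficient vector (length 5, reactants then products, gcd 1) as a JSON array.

Coefficients: [2, 5, 5, 2, 5]

J: 2·5+5·1 = 15 | 5·0+2·5+5·1 = 15
T: 2·7+5·2 = 24 | 5·0+2·2+5·4 = 24
G: 2·0+5·8 = 40 | 5·0+2·5+5·6 = 40
R: 2·6+5·5 = 37 | 5·4+2·6+5·1 = 37
gcd(2,5,5,2,5) = 1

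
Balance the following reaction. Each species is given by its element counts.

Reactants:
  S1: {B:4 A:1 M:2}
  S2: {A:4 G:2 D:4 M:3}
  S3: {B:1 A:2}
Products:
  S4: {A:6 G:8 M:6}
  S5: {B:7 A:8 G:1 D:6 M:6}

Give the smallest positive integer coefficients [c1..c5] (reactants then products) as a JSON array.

Coefficients: [6, 6, 4, 1, 4]

B: 6·4+6·0+4·1 = 28 | 1·0+4·7 = 28
A: 6·1+6·4+4·2 = 38 | 1·6+4·8 = 38
G: 6·0+6·2+4·0 = 12 | 1·8+4·1 = 12
D: 6·0+6·4+4·0 = 24 | 1·0+4·6 = 24
M: 6·2+6·3+4·0 = 30 | 1·6+4·6 = 30
gcd(6,6,4,1,4) = 1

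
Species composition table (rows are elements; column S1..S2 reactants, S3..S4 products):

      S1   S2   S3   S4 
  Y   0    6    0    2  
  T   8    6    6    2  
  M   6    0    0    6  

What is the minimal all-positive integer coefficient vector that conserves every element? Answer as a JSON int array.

Y: 3·0+1·6 = 6 | 4·0+3·2 = 6
T: 3·8+1·6 = 30 | 4·6+3·2 = 30
M: 3·6+1·0 = 18 | 4·0+3·6 = 18
gcd(3,1,4,3) = 1

Coefficients: [3, 1, 4, 3]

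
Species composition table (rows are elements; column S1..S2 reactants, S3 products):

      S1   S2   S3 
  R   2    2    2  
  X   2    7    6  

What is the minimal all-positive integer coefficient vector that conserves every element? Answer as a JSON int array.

Coefficients: [1, 4, 5]

R: 1·2+4·2 = 10 | 5·2 = 10
X: 1·2+4·7 = 30 | 5·6 = 30
gcd(1,4,5) = 1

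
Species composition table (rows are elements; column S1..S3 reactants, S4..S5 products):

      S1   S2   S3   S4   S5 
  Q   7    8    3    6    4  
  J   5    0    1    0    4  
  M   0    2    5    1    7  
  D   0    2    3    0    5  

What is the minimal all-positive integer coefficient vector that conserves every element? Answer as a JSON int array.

Q: 2·7+1·8+6·3 = 40 | 4·6+4·4 = 40
J: 2·5+1·0+6·1 = 16 | 4·0+4·4 = 16
M: 2·0+1·2+6·5 = 32 | 4·1+4·7 = 32
D: 2·0+1·2+6·3 = 20 | 4·0+4·5 = 20
gcd(2,1,6,4,4) = 1

Coefficients: [2, 1, 6, 4, 4]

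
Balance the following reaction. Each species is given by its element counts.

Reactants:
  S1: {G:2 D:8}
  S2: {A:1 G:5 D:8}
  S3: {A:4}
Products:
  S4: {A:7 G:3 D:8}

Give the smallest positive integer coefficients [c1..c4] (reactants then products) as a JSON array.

Coefficients: [2, 1, 5, 3]

A: 2·0+1·1+5·4 = 21 | 3·7 = 21
G: 2·2+1·5+5·0 = 9 | 3·3 = 9
D: 2·8+1·8+5·0 = 24 | 3·8 = 24
gcd(2,1,5,3) = 1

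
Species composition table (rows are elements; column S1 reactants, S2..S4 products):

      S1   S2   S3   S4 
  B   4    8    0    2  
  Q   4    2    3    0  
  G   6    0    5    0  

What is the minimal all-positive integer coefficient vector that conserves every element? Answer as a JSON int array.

Coefficients: [5, 1, 6, 6]

B: 5·4 = 20 | 1·8+6·0+6·2 = 20
Q: 5·4 = 20 | 1·2+6·3+6·0 = 20
G: 5·6 = 30 | 1·0+6·5+6·0 = 30
gcd(5,1,6,6) = 1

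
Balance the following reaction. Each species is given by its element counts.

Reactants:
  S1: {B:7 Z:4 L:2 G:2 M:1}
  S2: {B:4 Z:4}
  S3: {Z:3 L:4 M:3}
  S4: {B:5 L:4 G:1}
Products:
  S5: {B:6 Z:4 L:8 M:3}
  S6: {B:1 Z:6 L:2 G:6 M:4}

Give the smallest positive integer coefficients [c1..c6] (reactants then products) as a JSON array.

Coefficients: [1, 1, 6, 4, 5, 1]

B: 1·7+1·4+6·0+4·5 = 31 | 5·6+1·1 = 31
Z: 1·4+1·4+6·3+4·0 = 26 | 5·4+1·6 = 26
L: 1·2+1·0+6·4+4·4 = 42 | 5·8+1·2 = 42
G: 1·2+1·0+6·0+4·1 = 6 | 5·0+1·6 = 6
M: 1·1+1·0+6·3+4·0 = 19 | 5·3+1·4 = 19
gcd(1,1,6,4,5,1) = 1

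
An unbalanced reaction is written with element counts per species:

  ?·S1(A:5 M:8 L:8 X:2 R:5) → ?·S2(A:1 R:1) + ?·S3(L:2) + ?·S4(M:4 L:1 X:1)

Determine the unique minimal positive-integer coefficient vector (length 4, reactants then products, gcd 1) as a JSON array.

A: 1·5 = 5 | 5·1+3·0+2·0 = 5
M: 1·8 = 8 | 5·0+3·0+2·4 = 8
L: 1·8 = 8 | 5·0+3·2+2·1 = 8
X: 1·2 = 2 | 5·0+3·0+2·1 = 2
R: 1·5 = 5 | 5·1+3·0+2·0 = 5
gcd(1,5,3,2) = 1

Coefficients: [1, 5, 3, 2]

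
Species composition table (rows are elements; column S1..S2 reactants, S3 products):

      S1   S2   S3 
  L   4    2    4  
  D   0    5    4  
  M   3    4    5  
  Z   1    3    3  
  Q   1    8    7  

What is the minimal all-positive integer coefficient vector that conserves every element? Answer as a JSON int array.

Coefficients: [3, 4, 5]

L: 3·4+4·2 = 20 | 5·4 = 20
D: 3·0+4·5 = 20 | 5·4 = 20
M: 3·3+4·4 = 25 | 5·5 = 25
Z: 3·1+4·3 = 15 | 5·3 = 15
Q: 3·1+4·8 = 35 | 5·7 = 35
gcd(3,4,5) = 1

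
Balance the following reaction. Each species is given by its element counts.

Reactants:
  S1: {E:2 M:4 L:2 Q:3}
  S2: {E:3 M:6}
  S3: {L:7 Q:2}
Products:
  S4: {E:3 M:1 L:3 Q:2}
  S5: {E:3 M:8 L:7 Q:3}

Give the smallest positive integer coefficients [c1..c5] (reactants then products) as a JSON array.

Coefficients: [3, 5, 5, 2, 5]

E: 3·2+5·3+5·0 = 21 | 2·3+5·3 = 21
M: 3·4+5·6+5·0 = 42 | 2·1+5·8 = 42
L: 3·2+5·0+5·7 = 41 | 2·3+5·7 = 41
Q: 3·3+5·0+5·2 = 19 | 2·2+5·3 = 19
gcd(3,5,5,2,5) = 1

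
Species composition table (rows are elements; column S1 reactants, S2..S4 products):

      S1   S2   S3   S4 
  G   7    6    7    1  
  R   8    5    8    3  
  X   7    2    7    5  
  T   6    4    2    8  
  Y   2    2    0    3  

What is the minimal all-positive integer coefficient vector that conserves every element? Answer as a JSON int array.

Coefficients: [5, 2, 3, 2]

G: 5·7 = 35 | 2·6+3·7+2·1 = 35
R: 5·8 = 40 | 2·5+3·8+2·3 = 40
X: 5·7 = 35 | 2·2+3·7+2·5 = 35
T: 5·6 = 30 | 2·4+3·2+2·8 = 30
Y: 5·2 = 10 | 2·2+3·0+2·3 = 10
gcd(5,2,3,2) = 1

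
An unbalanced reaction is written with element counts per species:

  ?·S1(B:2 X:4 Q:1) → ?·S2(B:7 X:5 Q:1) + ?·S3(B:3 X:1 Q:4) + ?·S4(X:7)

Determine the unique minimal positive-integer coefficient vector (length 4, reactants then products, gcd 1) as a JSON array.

B: 5·2 = 10 | 1·7+1·3+2·0 = 10
X: 5·4 = 20 | 1·5+1·1+2·7 = 20
Q: 5·1 = 5 | 1·1+1·4+2·0 = 5
gcd(5,1,1,2) = 1

Coefficients: [5, 1, 1, 2]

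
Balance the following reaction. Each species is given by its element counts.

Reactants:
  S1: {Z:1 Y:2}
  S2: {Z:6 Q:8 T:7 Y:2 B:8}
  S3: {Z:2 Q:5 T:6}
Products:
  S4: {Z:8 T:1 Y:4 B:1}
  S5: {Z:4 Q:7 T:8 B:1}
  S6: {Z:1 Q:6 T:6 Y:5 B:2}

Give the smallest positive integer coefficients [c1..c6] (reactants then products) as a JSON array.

Coefficients: [6, 1, 5, 1, 3, 2]

Z: 6·1+1·6+5·2 = 22 | 1·8+3·4+2·1 = 22
Q: 6·0+1·8+5·5 = 33 | 1·0+3·7+2·6 = 33
T: 6·0+1·7+5·6 = 37 | 1·1+3·8+2·6 = 37
Y: 6·2+1·2+5·0 = 14 | 1·4+3·0+2·5 = 14
B: 6·0+1·8+5·0 = 8 | 1·1+3·1+2·2 = 8
gcd(6,1,5,1,3,2) = 1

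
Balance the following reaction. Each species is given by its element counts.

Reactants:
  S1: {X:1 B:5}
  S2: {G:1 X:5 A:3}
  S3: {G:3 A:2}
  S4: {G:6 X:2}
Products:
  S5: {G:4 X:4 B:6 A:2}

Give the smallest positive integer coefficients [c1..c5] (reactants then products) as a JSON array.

G: 6·0+2·1+2·3+2·6 = 20 | 5·4 = 20
X: 6·1+2·5+2·0+2·2 = 20 | 5·4 = 20
B: 6·5+2·0+2·0+2·0 = 30 | 5·6 = 30
A: 6·0+2·3+2·2+2·0 = 10 | 5·2 = 10
gcd(6,2,2,2,5) = 1

Coefficients: [6, 2, 2, 2, 5]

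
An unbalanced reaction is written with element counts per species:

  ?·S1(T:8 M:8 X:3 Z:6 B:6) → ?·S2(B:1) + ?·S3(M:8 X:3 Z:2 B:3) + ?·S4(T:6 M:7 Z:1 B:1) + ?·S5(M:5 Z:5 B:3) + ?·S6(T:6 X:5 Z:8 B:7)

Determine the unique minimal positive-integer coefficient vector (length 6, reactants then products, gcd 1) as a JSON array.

T: 6·8 = 48 | 4·0+1·0+5·6+1·0+3·6 = 48
M: 6·8 = 48 | 4·0+1·8+5·7+1·5+3·0 = 48
X: 6·3 = 18 | 4·0+1·3+5·0+1·0+3·5 = 18
Z: 6·6 = 36 | 4·0+1·2+5·1+1·5+3·8 = 36
B: 6·6 = 36 | 4·1+1·3+5·1+1·3+3·7 = 36
gcd(6,4,1,5,1,3) = 1

Coefficients: [6, 4, 1, 5, 1, 3]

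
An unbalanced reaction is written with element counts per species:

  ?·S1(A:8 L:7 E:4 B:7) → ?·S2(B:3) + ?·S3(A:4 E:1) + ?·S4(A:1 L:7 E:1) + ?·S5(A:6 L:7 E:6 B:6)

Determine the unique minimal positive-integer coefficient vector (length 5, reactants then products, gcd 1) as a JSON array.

A: 3·8 = 24 | 5·0+4·4+2·1+1·6 = 24
L: 3·7 = 21 | 5·0+4·0+2·7+1·7 = 21
E: 3·4 = 12 | 5·0+4·1+2·1+1·6 = 12
B: 3·7 = 21 | 5·3+4·0+2·0+1·6 = 21
gcd(3,5,4,2,1) = 1

Coefficients: [3, 5, 4, 2, 1]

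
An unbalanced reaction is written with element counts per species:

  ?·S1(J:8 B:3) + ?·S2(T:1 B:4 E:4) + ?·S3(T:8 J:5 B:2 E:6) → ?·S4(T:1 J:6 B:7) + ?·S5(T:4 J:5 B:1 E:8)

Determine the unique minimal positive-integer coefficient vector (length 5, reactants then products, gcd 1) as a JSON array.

Coefficients: [5, 5, 2, 5, 4]

T: 5·0+5·1+2·8 = 21 | 5·1+4·4 = 21
J: 5·8+5·0+2·5 = 50 | 5·6+4·5 = 50
B: 5·3+5·4+2·2 = 39 | 5·7+4·1 = 39
E: 5·0+5·4+2·6 = 32 | 5·0+4·8 = 32
gcd(5,5,2,5,4) = 1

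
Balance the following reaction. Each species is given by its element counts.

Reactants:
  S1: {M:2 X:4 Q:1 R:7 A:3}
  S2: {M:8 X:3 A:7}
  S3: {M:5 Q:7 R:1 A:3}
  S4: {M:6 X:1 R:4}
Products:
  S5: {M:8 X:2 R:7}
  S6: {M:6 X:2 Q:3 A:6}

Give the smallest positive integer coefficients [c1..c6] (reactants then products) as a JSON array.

M: 1·2+3·8+2·5+3·6 = 54 | 3·8+5·6 = 54
X: 1·4+3·3+2·0+3·1 = 16 | 3·2+5·2 = 16
Q: 1·1+3·0+2·7+3·0 = 15 | 3·0+5·3 = 15
R: 1·7+3·0+2·1+3·4 = 21 | 3·7+5·0 = 21
A: 1·3+3·7+2·3+3·0 = 30 | 3·0+5·6 = 30
gcd(1,3,2,3,3,5) = 1

Coefficients: [1, 3, 2, 3, 3, 5]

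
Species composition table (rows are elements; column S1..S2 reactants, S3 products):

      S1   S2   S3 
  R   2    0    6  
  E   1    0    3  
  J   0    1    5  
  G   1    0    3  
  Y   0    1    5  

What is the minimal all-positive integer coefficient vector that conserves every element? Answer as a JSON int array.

Coefficients: [3, 5, 1]

R: 3·2+5·0 = 6 | 1·6 = 6
E: 3·1+5·0 = 3 | 1·3 = 3
J: 3·0+5·1 = 5 | 1·5 = 5
G: 3·1+5·0 = 3 | 1·3 = 3
Y: 3·0+5·1 = 5 | 1·5 = 5
gcd(3,5,1) = 1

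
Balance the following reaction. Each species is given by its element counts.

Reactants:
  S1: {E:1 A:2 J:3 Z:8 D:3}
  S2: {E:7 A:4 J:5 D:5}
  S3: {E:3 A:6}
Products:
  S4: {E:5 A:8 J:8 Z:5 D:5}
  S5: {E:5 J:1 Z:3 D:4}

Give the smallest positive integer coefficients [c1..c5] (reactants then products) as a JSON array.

E: 5·1+6·7+1·3 = 50 | 5·5+5·5 = 50
A: 5·2+6·4+1·6 = 40 | 5·8+5·0 = 40
J: 5·3+6·5+1·0 = 45 | 5·8+5·1 = 45
Z: 5·8+6·0+1·0 = 40 | 5·5+5·3 = 40
D: 5·3+6·5+1·0 = 45 | 5·5+5·4 = 45
gcd(5,6,1,5,5) = 1

Coefficients: [5, 6, 1, 5, 5]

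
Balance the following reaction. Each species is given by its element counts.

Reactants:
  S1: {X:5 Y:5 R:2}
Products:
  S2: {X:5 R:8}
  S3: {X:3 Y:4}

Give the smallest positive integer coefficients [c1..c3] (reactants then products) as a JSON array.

X: 4·5 = 20 | 1·5+5·3 = 20
Y: 4·5 = 20 | 1·0+5·4 = 20
R: 4·2 = 8 | 1·8+5·0 = 8
gcd(4,1,5) = 1

Coefficients: [4, 1, 5]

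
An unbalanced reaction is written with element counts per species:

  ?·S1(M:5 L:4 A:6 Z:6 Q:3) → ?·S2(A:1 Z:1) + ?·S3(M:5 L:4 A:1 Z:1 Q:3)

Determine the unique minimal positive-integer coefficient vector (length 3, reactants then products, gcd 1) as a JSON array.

M: 1·5 = 5 | 5·0+1·5 = 5
L: 1·4 = 4 | 5·0+1·4 = 4
A: 1·6 = 6 | 5·1+1·1 = 6
Z: 1·6 = 6 | 5·1+1·1 = 6
Q: 1·3 = 3 | 5·0+1·3 = 3
gcd(1,5,1) = 1

Coefficients: [1, 5, 1]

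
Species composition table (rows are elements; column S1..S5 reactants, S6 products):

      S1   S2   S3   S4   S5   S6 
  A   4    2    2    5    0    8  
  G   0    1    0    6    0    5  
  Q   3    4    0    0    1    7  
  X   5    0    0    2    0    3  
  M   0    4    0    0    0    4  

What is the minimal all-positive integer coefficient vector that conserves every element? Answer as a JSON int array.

Coefficients: [1, 3, 2, 2, 6, 3]

A: 1·4+3·2+2·2+2·5+6·0 = 24 | 3·8 = 24
G: 1·0+3·1+2·0+2·6+6·0 = 15 | 3·5 = 15
Q: 1·3+3·4+2·0+2·0+6·1 = 21 | 3·7 = 21
X: 1·5+3·0+2·0+2·2+6·0 = 9 | 3·3 = 9
M: 1·0+3·4+2·0+2·0+6·0 = 12 | 3·4 = 12
gcd(1,3,2,2,6,3) = 1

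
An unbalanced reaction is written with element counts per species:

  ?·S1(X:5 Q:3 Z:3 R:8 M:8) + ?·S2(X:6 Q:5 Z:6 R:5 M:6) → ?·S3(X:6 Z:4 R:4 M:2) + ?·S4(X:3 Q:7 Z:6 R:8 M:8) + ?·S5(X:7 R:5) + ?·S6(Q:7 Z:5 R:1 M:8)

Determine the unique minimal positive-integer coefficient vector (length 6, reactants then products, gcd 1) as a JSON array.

Coefficients: [1, 5, 3, 1, 2, 3]

X: 1·5+5·6 = 35 | 3·6+1·3+2·7+3·0 = 35
Q: 1·3+5·5 = 28 | 3·0+1·7+2·0+3·7 = 28
Z: 1·3+5·6 = 33 | 3·4+1·6+2·0+3·5 = 33
R: 1·8+5·5 = 33 | 3·4+1·8+2·5+3·1 = 33
M: 1·8+5·6 = 38 | 3·2+1·8+2·0+3·8 = 38
gcd(1,5,3,1,2,3) = 1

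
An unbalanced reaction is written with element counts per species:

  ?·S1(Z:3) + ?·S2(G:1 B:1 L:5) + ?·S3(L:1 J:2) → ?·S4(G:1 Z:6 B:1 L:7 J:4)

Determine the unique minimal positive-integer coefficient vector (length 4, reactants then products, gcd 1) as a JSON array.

G: 2·0+1·1+2·0 = 1 | 1·1 = 1
Z: 2·3+1·0+2·0 = 6 | 1·6 = 6
B: 2·0+1·1+2·0 = 1 | 1·1 = 1
L: 2·0+1·5+2·1 = 7 | 1·7 = 7
J: 2·0+1·0+2·2 = 4 | 1·4 = 4
gcd(2,1,2,1) = 1

Coefficients: [2, 1, 2, 1]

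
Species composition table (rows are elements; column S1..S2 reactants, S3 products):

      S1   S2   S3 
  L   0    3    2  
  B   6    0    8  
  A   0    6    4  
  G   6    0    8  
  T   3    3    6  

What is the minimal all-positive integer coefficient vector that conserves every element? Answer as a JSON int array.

Coefficients: [4, 2, 3]

L: 4·0+2·3 = 6 | 3·2 = 6
B: 4·6+2·0 = 24 | 3·8 = 24
A: 4·0+2·6 = 12 | 3·4 = 12
G: 4·6+2·0 = 24 | 3·8 = 24
T: 4·3+2·3 = 18 | 3·6 = 18
gcd(4,2,3) = 1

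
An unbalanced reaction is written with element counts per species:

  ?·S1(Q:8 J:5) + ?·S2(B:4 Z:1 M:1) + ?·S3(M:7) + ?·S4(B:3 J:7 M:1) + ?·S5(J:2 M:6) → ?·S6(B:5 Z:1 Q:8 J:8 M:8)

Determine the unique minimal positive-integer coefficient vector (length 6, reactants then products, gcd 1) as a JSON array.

B: 3·0+3·4+2·0+1·3+1·0 = 15 | 3·5 = 15
Z: 3·0+3·1+2·0+1·0+1·0 = 3 | 3·1 = 3
Q: 3·8+3·0+2·0+1·0+1·0 = 24 | 3·8 = 24
J: 3·5+3·0+2·0+1·7+1·2 = 24 | 3·8 = 24
M: 3·0+3·1+2·7+1·1+1·6 = 24 | 3·8 = 24
gcd(3,3,2,1,1,3) = 1

Coefficients: [3, 3, 2, 1, 1, 3]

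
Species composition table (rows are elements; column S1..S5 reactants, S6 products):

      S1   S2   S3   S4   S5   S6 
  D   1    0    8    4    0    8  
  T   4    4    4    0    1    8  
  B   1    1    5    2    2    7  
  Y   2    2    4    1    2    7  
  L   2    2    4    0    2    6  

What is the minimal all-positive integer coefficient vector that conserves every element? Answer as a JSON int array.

Coefficients: [4, 3, 2, 5, 4, 5]

D: 4·1+3·0+2·8+5·4+4·0 = 40 | 5·8 = 40
T: 4·4+3·4+2·4+5·0+4·1 = 40 | 5·8 = 40
B: 4·1+3·1+2·5+5·2+4·2 = 35 | 5·7 = 35
Y: 4·2+3·2+2·4+5·1+4·2 = 35 | 5·7 = 35
L: 4·2+3·2+2·4+5·0+4·2 = 30 | 5·6 = 30
gcd(4,3,2,5,4,5) = 1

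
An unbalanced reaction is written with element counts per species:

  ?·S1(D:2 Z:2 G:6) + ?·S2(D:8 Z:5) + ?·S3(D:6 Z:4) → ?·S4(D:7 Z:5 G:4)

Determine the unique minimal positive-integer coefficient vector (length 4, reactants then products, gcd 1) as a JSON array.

D: 4·2+2·8+3·6 = 42 | 6·7 = 42
Z: 4·2+2·5+3·4 = 30 | 6·5 = 30
G: 4·6+2·0+3·0 = 24 | 6·4 = 24
gcd(4,2,3,6) = 1

Coefficients: [4, 2, 3, 6]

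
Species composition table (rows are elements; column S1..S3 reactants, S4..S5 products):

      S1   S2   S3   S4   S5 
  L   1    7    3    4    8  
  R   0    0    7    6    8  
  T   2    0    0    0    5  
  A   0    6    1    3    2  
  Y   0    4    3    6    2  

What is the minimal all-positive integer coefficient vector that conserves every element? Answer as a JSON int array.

L: 5·1+1·7+4·3 = 24 | 2·4+2·8 = 24
R: 5·0+1·0+4·7 = 28 | 2·6+2·8 = 28
T: 5·2+1·0+4·0 = 10 | 2·0+2·5 = 10
A: 5·0+1·6+4·1 = 10 | 2·3+2·2 = 10
Y: 5·0+1·4+4·3 = 16 | 2·6+2·2 = 16
gcd(5,1,4,2,2) = 1

Coefficients: [5, 1, 4, 2, 2]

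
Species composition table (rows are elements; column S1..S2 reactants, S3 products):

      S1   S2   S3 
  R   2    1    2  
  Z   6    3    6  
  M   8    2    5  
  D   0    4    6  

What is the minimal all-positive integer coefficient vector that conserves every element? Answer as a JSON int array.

R: 1·2+6·1 = 8 | 4·2 = 8
Z: 1·6+6·3 = 24 | 4·6 = 24
M: 1·8+6·2 = 20 | 4·5 = 20
D: 1·0+6·4 = 24 | 4·6 = 24
gcd(1,6,4) = 1

Coefficients: [1, 6, 4]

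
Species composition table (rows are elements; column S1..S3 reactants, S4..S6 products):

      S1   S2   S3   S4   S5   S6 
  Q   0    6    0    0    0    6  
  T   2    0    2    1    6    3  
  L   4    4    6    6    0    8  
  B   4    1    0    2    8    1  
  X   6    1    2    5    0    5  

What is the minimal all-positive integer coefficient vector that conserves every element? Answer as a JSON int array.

Coefficients: [5, 2, 4, 6, 1, 2]

Q: 5·0+2·6+4·0 = 12 | 6·0+1·0+2·6 = 12
T: 5·2+2·0+4·2 = 18 | 6·1+1·6+2·3 = 18
L: 5·4+2·4+4·6 = 52 | 6·6+1·0+2·8 = 52
B: 5·4+2·1+4·0 = 22 | 6·2+1·8+2·1 = 22
X: 5·6+2·1+4·2 = 40 | 6·5+1·0+2·5 = 40
gcd(5,2,4,6,1,2) = 1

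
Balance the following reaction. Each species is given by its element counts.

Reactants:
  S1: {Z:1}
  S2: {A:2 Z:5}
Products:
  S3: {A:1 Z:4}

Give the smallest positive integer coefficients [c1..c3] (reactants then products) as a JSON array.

A: 3·0+1·2 = 2 | 2·1 = 2
Z: 3·1+1·5 = 8 | 2·4 = 8
gcd(3,1,2) = 1

Coefficients: [3, 1, 2]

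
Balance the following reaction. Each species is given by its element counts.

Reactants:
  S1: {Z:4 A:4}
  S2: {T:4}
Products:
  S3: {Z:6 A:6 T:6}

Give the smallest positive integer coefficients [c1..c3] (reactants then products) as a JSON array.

Z: 3·4+3·0 = 12 | 2·6 = 12
A: 3·4+3·0 = 12 | 2·6 = 12
T: 3·0+3·4 = 12 | 2·6 = 12
gcd(3,3,2) = 1

Coefficients: [3, 3, 2]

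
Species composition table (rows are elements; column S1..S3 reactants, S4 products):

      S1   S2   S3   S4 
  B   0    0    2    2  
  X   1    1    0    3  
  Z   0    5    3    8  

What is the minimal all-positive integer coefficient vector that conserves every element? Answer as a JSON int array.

B: 2·0+1·0+1·2 = 2 | 1·2 = 2
X: 2·1+1·1+1·0 = 3 | 1·3 = 3
Z: 2·0+1·5+1·3 = 8 | 1·8 = 8
gcd(2,1,1,1) = 1

Coefficients: [2, 1, 1, 1]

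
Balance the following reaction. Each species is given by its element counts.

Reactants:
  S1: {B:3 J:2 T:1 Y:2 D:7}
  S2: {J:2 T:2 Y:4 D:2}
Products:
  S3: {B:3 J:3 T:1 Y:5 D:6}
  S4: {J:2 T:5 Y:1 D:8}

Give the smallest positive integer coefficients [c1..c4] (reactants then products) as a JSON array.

B: 6·3+5·0 = 18 | 6·3+2·0 = 18
J: 6·2+5·2 = 22 | 6·3+2·2 = 22
T: 6·1+5·2 = 16 | 6·1+2·5 = 16
Y: 6·2+5·4 = 32 | 6·5+2·1 = 32
D: 6·7+5·2 = 52 | 6·6+2·8 = 52
gcd(6,5,6,2) = 1

Coefficients: [6, 5, 6, 2]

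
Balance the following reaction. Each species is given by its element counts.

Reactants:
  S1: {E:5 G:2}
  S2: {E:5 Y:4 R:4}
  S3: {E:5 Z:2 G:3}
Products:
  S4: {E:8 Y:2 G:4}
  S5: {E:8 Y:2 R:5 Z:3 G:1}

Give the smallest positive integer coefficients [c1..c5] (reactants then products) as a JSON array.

E: 5·5+5·5+6·5 = 80 | 6·8+4·8 = 80
Y: 5·0+5·4+6·0 = 20 | 6·2+4·2 = 20
R: 5·0+5·4+6·0 = 20 | 6·0+4·5 = 20
Z: 5·0+5·0+6·2 = 12 | 6·0+4·3 = 12
G: 5·2+5·0+6·3 = 28 | 6·4+4·1 = 28
gcd(5,5,6,6,4) = 1

Coefficients: [5, 5, 6, 6, 4]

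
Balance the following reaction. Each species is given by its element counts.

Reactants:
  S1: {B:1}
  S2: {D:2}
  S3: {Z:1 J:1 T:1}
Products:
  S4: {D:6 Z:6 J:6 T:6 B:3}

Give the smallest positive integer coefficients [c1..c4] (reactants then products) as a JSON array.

Coefficients: [3, 3, 6, 1]

D: 3·0+3·2+6·0 = 6 | 1·6 = 6
Z: 3·0+3·0+6·1 = 6 | 1·6 = 6
J: 3·0+3·0+6·1 = 6 | 1·6 = 6
T: 3·0+3·0+6·1 = 6 | 1·6 = 6
B: 3·1+3·0+6·0 = 3 | 1·3 = 3
gcd(3,3,6,1) = 1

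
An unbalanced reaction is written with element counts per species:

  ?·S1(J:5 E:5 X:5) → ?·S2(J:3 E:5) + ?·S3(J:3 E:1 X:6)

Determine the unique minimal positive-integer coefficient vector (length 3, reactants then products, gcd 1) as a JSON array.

J: 6·5 = 30 | 5·3+5·3 = 30
E: 6·5 = 30 | 5·5+5·1 = 30
X: 6·5 = 30 | 5·0+5·6 = 30
gcd(6,5,5) = 1

Coefficients: [6, 5, 5]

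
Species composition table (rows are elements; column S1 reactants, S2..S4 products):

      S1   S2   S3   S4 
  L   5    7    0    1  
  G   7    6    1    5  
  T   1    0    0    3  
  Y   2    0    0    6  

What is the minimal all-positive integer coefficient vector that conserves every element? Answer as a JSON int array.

L: 3·5 = 15 | 2·7+4·0+1·1 = 15
G: 3·7 = 21 | 2·6+4·1+1·5 = 21
T: 3·1 = 3 | 2·0+4·0+1·3 = 3
Y: 3·2 = 6 | 2·0+4·0+1·6 = 6
gcd(3,2,4,1) = 1

Coefficients: [3, 2, 4, 1]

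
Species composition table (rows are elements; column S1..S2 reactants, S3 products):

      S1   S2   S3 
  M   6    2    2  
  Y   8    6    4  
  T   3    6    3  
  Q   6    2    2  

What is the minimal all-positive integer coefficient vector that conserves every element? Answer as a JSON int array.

M: 1·6+2·2 = 10 | 5·2 = 10
Y: 1·8+2·6 = 20 | 5·4 = 20
T: 1·3+2·6 = 15 | 5·3 = 15
Q: 1·6+2·2 = 10 | 5·2 = 10
gcd(1,2,5) = 1

Coefficients: [1, 2, 5]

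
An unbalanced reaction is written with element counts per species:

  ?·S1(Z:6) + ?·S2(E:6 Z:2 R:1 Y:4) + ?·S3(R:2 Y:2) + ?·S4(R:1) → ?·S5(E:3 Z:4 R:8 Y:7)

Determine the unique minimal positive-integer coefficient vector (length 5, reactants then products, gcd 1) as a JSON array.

E: 1·0+1·6+5·0+5·0 = 6 | 2·3 = 6
Z: 1·6+1·2+5·0+5·0 = 8 | 2·4 = 8
R: 1·0+1·1+5·2+5·1 = 16 | 2·8 = 16
Y: 1·0+1·4+5·2+5·0 = 14 | 2·7 = 14
gcd(1,1,5,5,2) = 1

Coefficients: [1, 1, 5, 5, 2]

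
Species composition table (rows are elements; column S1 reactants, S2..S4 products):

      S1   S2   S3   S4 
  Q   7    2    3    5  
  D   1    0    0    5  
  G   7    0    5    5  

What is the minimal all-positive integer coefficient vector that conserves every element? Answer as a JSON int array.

Q: 5·7 = 35 | 6·2+6·3+1·5 = 35
D: 5·1 = 5 | 6·0+6·0+1·5 = 5
G: 5·7 = 35 | 6·0+6·5+1·5 = 35
gcd(5,6,6,1) = 1

Coefficients: [5, 6, 6, 1]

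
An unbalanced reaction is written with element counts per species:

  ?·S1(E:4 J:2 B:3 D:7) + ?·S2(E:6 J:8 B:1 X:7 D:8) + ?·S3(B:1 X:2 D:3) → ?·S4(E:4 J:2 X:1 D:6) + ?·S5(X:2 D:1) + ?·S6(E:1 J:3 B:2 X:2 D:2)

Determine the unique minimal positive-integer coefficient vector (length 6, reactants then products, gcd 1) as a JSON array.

E: 2·4+3·6+3·0 = 26 | 5·4+5·0+6·1 = 26
J: 2·2+3·8+3·0 = 28 | 5·2+5·0+6·3 = 28
B: 2·3+3·1+3·1 = 12 | 5·0+5·0+6·2 = 12
X: 2·0+3·7+3·2 = 27 | 5·1+5·2+6·2 = 27
D: 2·7+3·8+3·3 = 47 | 5·6+5·1+6·2 = 47
gcd(2,3,3,5,5,6) = 1

Coefficients: [2, 3, 3, 5, 5, 6]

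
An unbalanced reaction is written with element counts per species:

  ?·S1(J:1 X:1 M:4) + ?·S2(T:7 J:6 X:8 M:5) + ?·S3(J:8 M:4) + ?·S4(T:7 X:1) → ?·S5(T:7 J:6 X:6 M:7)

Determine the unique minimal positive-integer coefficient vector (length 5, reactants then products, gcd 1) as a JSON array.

T: 4·0+3·7+1·0+2·7 = 35 | 5·7 = 35
J: 4·1+3·6+1·8+2·0 = 30 | 5·6 = 30
X: 4·1+3·8+1·0+2·1 = 30 | 5·6 = 30
M: 4·4+3·5+1·4+2·0 = 35 | 5·7 = 35
gcd(4,3,1,2,5) = 1

Coefficients: [4, 3, 1, 2, 5]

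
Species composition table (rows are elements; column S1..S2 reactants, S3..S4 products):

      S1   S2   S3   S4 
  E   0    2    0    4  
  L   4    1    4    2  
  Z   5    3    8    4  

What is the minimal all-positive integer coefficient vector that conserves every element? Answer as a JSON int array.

E: 2·0+6·2 = 12 | 2·0+3·4 = 12
L: 2·4+6·1 = 14 | 2·4+3·2 = 14
Z: 2·5+6·3 = 28 | 2·8+3·4 = 28
gcd(2,6,2,3) = 1

Coefficients: [2, 6, 2, 3]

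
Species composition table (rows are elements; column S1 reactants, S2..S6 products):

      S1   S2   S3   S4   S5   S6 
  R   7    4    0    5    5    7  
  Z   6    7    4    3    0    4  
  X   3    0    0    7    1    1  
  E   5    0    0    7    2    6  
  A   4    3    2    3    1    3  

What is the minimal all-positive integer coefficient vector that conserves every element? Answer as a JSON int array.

R: 3·7 = 21 | 1·4+1·0+1·5+1·5+1·7 = 21
Z: 3·6 = 18 | 1·7+1·4+1·3+1·0+1·4 = 18
X: 3·3 = 9 | 1·0+1·0+1·7+1·1+1·1 = 9
E: 3·5 = 15 | 1·0+1·0+1·7+1·2+1·6 = 15
A: 3·4 = 12 | 1·3+1·2+1·3+1·1+1·3 = 12
gcd(3,1,1,1,1,1) = 1

Coefficients: [3, 1, 1, 1, 1, 1]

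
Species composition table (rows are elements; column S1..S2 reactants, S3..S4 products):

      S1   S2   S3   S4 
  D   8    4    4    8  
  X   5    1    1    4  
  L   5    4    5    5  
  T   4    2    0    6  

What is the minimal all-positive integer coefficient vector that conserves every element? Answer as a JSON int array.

D: 2·8+5·4 = 36 | 3·4+3·8 = 36
X: 2·5+5·1 = 15 | 3·1+3·4 = 15
L: 2·5+5·4 = 30 | 3·5+3·5 = 30
T: 2·4+5·2 = 18 | 3·0+3·6 = 18
gcd(2,5,3,3) = 1

Coefficients: [2, 5, 3, 3]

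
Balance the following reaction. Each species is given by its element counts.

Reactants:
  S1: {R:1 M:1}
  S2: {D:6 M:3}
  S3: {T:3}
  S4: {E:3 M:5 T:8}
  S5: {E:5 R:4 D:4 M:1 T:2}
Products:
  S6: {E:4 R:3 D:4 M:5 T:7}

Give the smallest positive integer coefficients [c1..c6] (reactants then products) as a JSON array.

Coefficients: [6, 2, 4, 3, 3, 6]

E: 6·0+2·0+4·0+3·3+3·5 = 24 | 6·4 = 24
R: 6·1+2·0+4·0+3·0+3·4 = 18 | 6·3 = 18
D: 6·0+2·6+4·0+3·0+3·4 = 24 | 6·4 = 24
M: 6·1+2·3+4·0+3·5+3·1 = 30 | 6·5 = 30
T: 6·0+2·0+4·3+3·8+3·2 = 42 | 6·7 = 42
gcd(6,2,4,3,3,6) = 1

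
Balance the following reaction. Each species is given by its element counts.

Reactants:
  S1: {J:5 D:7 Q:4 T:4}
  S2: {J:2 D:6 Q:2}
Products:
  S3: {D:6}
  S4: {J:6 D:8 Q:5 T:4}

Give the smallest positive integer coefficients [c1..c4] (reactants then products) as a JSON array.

J: 6·5+3·2 = 36 | 2·0+6·6 = 36
D: 6·7+3·6 = 60 | 2·6+6·8 = 60
Q: 6·4+3·2 = 30 | 2·0+6·5 = 30
T: 6·4+3·0 = 24 | 2·0+6·4 = 24
gcd(6,3,2,6) = 1

Coefficients: [6, 3, 2, 6]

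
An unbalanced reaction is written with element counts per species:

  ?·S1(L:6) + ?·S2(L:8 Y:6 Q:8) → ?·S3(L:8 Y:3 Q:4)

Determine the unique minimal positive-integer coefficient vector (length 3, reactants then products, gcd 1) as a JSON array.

L: 4·6+3·8 = 48 | 6·8 = 48
Y: 4·0+3·6 = 18 | 6·3 = 18
Q: 4·0+3·8 = 24 | 6·4 = 24
gcd(4,3,6) = 1

Coefficients: [4, 3, 6]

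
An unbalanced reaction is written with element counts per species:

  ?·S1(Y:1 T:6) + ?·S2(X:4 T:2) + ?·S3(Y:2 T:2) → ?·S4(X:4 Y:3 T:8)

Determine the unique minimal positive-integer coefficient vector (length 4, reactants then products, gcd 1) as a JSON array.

X: 3·0+5·4+6·0 = 20 | 5·4 = 20
Y: 3·1+5·0+6·2 = 15 | 5·3 = 15
T: 3·6+5·2+6·2 = 40 | 5·8 = 40
gcd(3,5,6,5) = 1

Coefficients: [3, 5, 6, 5]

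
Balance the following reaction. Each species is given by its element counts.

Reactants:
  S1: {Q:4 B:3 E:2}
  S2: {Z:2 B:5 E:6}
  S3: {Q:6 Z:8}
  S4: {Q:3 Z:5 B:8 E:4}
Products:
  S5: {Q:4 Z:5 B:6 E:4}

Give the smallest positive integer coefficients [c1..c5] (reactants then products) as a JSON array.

Q: 1·4+1·0+1·6+2·3 = 16 | 4·4 = 16
Z: 1·0+1·2+1·8+2·5 = 20 | 4·5 = 20
B: 1·3+1·5+1·0+2·8 = 24 | 4·6 = 24
E: 1·2+1·6+1·0+2·4 = 16 | 4·4 = 16
gcd(1,1,1,2,4) = 1

Coefficients: [1, 1, 1, 2, 4]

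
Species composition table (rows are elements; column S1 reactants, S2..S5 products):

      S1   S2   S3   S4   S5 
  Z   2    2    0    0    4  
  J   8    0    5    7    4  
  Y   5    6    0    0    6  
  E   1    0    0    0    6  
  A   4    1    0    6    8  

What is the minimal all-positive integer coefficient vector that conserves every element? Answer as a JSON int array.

Coefficients: [6, 4, 6, 2, 1]

Z: 6·2 = 12 | 4·2+6·0+2·0+1·4 = 12
J: 6·8 = 48 | 4·0+6·5+2·7+1·4 = 48
Y: 6·5 = 30 | 4·6+6·0+2·0+1·6 = 30
E: 6·1 = 6 | 4·0+6·0+2·0+1·6 = 6
A: 6·4 = 24 | 4·1+6·0+2·6+1·8 = 24
gcd(6,4,6,2,1) = 1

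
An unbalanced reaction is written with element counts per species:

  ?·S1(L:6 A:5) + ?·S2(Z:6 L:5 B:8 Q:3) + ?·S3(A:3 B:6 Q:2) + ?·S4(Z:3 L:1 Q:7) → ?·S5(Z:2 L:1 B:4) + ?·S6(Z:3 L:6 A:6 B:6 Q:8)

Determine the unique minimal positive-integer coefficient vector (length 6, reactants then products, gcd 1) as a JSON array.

Z: 3·0+3·6+5·0+3·3 = 27 | 6·2+5·3 = 27
L: 3·6+3·5+5·0+3·1 = 36 | 6·1+5·6 = 36
A: 3·5+3·0+5·3+3·0 = 30 | 6·0+5·6 = 30
B: 3·0+3·8+5·6+3·0 = 54 | 6·4+5·6 = 54
Q: 3·0+3·3+5·2+3·7 = 40 | 6·0+5·8 = 40
gcd(3,3,5,3,6,5) = 1

Coefficients: [3, 3, 5, 3, 6, 5]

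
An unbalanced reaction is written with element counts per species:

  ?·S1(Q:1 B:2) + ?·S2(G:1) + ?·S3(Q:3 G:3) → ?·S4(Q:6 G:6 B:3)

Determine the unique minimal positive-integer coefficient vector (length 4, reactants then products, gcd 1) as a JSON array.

Coefficients: [3, 3, 3, 2]

Q: 3·1+3·0+3·3 = 12 | 2·6 = 12
G: 3·0+3·1+3·3 = 12 | 2·6 = 12
B: 3·2+3·0+3·0 = 6 | 2·3 = 6
gcd(3,3,3,2) = 1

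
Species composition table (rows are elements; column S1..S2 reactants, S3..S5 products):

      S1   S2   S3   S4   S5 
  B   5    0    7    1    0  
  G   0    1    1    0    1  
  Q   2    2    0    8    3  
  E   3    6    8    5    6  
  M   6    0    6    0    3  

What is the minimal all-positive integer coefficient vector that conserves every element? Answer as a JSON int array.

Coefficients: [3, 4, 2, 1, 2]

B: 3·5+4·0 = 15 | 2·7+1·1+2·0 = 15
G: 3·0+4·1 = 4 | 2·1+1·0+2·1 = 4
Q: 3·2+4·2 = 14 | 2·0+1·8+2·3 = 14
E: 3·3+4·6 = 33 | 2·8+1·5+2·6 = 33
M: 3·6+4·0 = 18 | 2·6+1·0+2·3 = 18
gcd(3,4,2,1,2) = 1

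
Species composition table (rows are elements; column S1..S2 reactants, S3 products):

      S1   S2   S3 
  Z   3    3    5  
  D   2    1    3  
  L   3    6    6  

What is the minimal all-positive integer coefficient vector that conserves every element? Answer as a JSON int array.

Z: 4·3+1·3 = 15 | 3·5 = 15
D: 4·2+1·1 = 9 | 3·3 = 9
L: 4·3+1·6 = 18 | 3·6 = 18
gcd(4,1,3) = 1

Coefficients: [4, 1, 3]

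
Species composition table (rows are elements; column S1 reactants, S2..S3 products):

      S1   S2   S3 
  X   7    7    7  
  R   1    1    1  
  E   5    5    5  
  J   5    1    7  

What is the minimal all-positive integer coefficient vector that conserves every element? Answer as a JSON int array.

Coefficients: [3, 1, 2]

X: 3·7 = 21 | 1·7+2·7 = 21
R: 3·1 = 3 | 1·1+2·1 = 3
E: 3·5 = 15 | 1·5+2·5 = 15
J: 3·5 = 15 | 1·1+2·7 = 15
gcd(3,1,2) = 1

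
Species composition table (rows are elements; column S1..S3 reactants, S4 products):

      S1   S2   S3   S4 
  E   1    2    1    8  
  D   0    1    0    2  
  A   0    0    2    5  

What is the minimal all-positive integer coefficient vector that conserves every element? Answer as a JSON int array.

Coefficients: [3, 4, 5, 2]

E: 3·1+4·2+5·1 = 16 | 2·8 = 16
D: 3·0+4·1+5·0 = 4 | 2·2 = 4
A: 3·0+4·0+5·2 = 10 | 2·5 = 10
gcd(3,4,5,2) = 1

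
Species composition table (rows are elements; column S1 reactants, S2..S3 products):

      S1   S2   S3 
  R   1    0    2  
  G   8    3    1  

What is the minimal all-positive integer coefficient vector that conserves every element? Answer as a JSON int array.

Coefficients: [2, 5, 1]

R: 2·1 = 2 | 5·0+1·2 = 2
G: 2·8 = 16 | 5·3+1·1 = 16
gcd(2,5,1) = 1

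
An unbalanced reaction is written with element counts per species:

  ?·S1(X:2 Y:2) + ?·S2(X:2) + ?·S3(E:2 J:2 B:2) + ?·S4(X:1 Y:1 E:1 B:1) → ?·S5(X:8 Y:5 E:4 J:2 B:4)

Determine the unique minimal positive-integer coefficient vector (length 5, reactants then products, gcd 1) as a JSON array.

Coefficients: [3, 3, 2, 4, 2]

X: 3·2+3·2+2·0+4·1 = 16 | 2·8 = 16
Y: 3·2+3·0+2·0+4·1 = 10 | 2·5 = 10
E: 3·0+3·0+2·2+4·1 = 8 | 2·4 = 8
J: 3·0+3·0+2·2+4·0 = 4 | 2·2 = 4
B: 3·0+3·0+2·2+4·1 = 8 | 2·4 = 8
gcd(3,3,2,4,2) = 1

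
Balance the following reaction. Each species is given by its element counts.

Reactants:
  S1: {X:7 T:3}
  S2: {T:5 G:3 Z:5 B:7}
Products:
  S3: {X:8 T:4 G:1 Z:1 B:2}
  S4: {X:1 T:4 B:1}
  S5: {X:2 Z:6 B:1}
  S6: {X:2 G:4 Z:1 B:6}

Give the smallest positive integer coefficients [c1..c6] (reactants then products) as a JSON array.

Coefficients: [3, 3, 1, 5, 2, 2]

X: 3·7+3·0 = 21 | 1·8+5·1+2·2+2·2 = 21
T: 3·3+3·5 = 24 | 1·4+5·4+2·0+2·0 = 24
G: 3·0+3·3 = 9 | 1·1+5·0+2·0+2·4 = 9
Z: 3·0+3·5 = 15 | 1·1+5·0+2·6+2·1 = 15
B: 3·0+3·7 = 21 | 1·2+5·1+2·1+2·6 = 21
gcd(3,3,1,5,2,2) = 1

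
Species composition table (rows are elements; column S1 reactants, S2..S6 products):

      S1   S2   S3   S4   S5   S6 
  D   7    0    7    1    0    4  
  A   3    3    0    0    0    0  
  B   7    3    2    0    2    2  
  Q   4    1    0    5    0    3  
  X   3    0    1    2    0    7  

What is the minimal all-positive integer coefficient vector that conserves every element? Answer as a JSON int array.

D: 6·7 = 42 | 6·0+5·7+3·1+6·0+1·4 = 42
A: 6·3 = 18 | 6·3+5·0+3·0+6·0+1·0 = 18
B: 6·7 = 42 | 6·3+5·2+3·0+6·2+1·2 = 42
Q: 6·4 = 24 | 6·1+5·0+3·5+6·0+1·3 = 24
X: 6·3 = 18 | 6·0+5·1+3·2+6·0+1·7 = 18
gcd(6,6,5,3,6,1) = 1

Coefficients: [6, 6, 5, 3, 6, 1]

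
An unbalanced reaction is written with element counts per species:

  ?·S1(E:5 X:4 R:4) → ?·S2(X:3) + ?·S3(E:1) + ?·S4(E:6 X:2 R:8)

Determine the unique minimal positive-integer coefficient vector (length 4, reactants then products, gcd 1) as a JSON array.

Coefficients: [2, 2, 4, 1]

E: 2·5 = 10 | 2·0+4·1+1·6 = 10
X: 2·4 = 8 | 2·3+4·0+1·2 = 8
R: 2·4 = 8 | 2·0+4·0+1·8 = 8
gcd(2,2,4,1) = 1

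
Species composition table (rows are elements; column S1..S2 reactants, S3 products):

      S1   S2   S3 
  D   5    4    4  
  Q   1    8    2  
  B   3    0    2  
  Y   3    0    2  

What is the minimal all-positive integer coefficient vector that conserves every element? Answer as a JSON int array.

D: 4·5+1·4 = 24 | 6·4 = 24
Q: 4·1+1·8 = 12 | 6·2 = 12
B: 4·3+1·0 = 12 | 6·2 = 12
Y: 4·3+1·0 = 12 | 6·2 = 12
gcd(4,1,6) = 1

Coefficients: [4, 1, 6]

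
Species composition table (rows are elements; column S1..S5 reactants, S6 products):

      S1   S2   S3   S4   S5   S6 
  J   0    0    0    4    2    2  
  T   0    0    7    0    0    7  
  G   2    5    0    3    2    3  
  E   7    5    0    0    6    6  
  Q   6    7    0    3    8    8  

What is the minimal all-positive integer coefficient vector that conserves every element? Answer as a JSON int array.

J: 1·0+1·0+6·0+1·4+4·2 = 12 | 6·2 = 12
T: 1·0+1·0+6·7+1·0+4·0 = 42 | 6·7 = 42
G: 1·2+1·5+6·0+1·3+4·2 = 18 | 6·3 = 18
E: 1·7+1·5+6·0+1·0+4·6 = 36 | 6·6 = 36
Q: 1·6+1·7+6·0+1·3+4·8 = 48 | 6·8 = 48
gcd(1,1,6,1,4,6) = 1

Coefficients: [1, 1, 6, 1, 4, 6]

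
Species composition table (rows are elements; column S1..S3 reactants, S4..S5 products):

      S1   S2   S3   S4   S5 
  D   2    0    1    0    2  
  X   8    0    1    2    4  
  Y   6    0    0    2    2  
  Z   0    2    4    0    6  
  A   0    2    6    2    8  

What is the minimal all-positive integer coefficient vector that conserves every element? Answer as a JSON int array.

Coefficients: [2, 3, 6, 1, 5]

D: 2·2+3·0+6·1 = 10 | 1·0+5·2 = 10
X: 2·8+3·0+6·1 = 22 | 1·2+5·4 = 22
Y: 2·6+3·0+6·0 = 12 | 1·2+5·2 = 12
Z: 2·0+3·2+6·4 = 30 | 1·0+5·6 = 30
A: 2·0+3·2+6·6 = 42 | 1·2+5·8 = 42
gcd(2,3,6,1,5) = 1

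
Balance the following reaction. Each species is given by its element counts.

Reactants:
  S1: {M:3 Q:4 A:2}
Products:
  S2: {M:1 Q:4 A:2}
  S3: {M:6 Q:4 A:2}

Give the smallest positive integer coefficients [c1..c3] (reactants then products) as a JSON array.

Coefficients: [5, 3, 2]

M: 5·3 = 15 | 3·1+2·6 = 15
Q: 5·4 = 20 | 3·4+2·4 = 20
A: 5·2 = 10 | 3·2+2·2 = 10
gcd(5,3,2) = 1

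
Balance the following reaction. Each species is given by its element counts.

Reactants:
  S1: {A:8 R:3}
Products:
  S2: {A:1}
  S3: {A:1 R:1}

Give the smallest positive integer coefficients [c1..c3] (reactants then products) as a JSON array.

A: 1·8 = 8 | 5·1+3·1 = 8
R: 1·3 = 3 | 5·0+3·1 = 3
gcd(1,5,3) = 1

Coefficients: [1, 5, 3]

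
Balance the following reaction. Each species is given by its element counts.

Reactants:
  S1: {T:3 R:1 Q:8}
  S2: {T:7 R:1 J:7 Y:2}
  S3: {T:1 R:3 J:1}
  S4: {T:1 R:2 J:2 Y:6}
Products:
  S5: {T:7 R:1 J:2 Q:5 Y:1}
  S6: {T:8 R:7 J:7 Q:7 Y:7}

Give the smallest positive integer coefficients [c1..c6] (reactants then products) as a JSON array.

T: 5·3+3·7+6·1+5·1 = 47 | 1·7+5·8 = 47
R: 5·1+3·1+6·3+5·2 = 36 | 1·1+5·7 = 36
J: 5·0+3·7+6·1+5·2 = 37 | 1·2+5·7 = 37
Q: 5·8+3·0+6·0+5·0 = 40 | 1·5+5·7 = 40
Y: 5·0+3·2+6·0+5·6 = 36 | 1·1+5·7 = 36
gcd(5,3,6,5,1,5) = 1

Coefficients: [5, 3, 6, 5, 1, 5]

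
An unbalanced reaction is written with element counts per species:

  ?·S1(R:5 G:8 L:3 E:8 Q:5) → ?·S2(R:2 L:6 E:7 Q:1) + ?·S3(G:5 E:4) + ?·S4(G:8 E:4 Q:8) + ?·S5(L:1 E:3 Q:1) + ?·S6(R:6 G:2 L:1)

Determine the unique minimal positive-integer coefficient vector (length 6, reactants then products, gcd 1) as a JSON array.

Coefficients: [4, 1, 2, 2, 3, 3]

R: 4·5 = 20 | 1·2+2·0+2·0+3·0+3·6 = 20
G: 4·8 = 32 | 1·0+2·5+2·8+3·0+3·2 = 32
L: 4·3 = 12 | 1·6+2·0+2·0+3·1+3·1 = 12
E: 4·8 = 32 | 1·7+2·4+2·4+3·3+3·0 = 32
Q: 4·5 = 20 | 1·1+2·0+2·8+3·1+3·0 = 20
gcd(4,1,2,2,3,3) = 1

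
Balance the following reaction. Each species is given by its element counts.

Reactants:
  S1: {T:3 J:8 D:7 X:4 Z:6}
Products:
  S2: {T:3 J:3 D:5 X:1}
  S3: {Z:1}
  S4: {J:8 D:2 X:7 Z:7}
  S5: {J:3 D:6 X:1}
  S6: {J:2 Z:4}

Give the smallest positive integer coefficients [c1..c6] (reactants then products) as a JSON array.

T: 5·3 = 15 | 5·3+4·0+2·0+1·0+3·0 = 15
J: 5·8 = 40 | 5·3+4·0+2·8+1·3+3·2 = 40
D: 5·7 = 35 | 5·5+4·0+2·2+1·6+3·0 = 35
X: 5·4 = 20 | 5·1+4·0+2·7+1·1+3·0 = 20
Z: 5·6 = 30 | 5·0+4·1+2·7+1·0+3·4 = 30
gcd(5,5,4,2,1,3) = 1

Coefficients: [5, 5, 4, 2, 1, 3]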